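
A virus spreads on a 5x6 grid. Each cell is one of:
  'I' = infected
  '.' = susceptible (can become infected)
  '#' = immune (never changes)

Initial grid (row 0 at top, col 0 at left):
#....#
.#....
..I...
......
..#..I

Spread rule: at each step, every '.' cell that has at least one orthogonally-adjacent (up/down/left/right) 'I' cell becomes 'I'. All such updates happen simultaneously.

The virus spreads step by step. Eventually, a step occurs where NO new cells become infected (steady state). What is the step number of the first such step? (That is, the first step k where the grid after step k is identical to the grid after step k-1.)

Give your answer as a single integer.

Step 0 (initial): 2 infected
Step 1: +6 new -> 8 infected
Step 2: +9 new -> 17 infected
Step 3: +7 new -> 24 infected
Step 4: +2 new -> 26 infected
Step 5: +0 new -> 26 infected

Answer: 5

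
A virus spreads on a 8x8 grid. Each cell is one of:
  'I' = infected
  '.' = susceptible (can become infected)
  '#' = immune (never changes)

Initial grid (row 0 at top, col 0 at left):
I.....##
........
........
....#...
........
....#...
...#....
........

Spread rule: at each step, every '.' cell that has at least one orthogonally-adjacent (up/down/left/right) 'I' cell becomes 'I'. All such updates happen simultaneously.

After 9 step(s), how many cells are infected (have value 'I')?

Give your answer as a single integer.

Answer: 44

Derivation:
Step 0 (initial): 1 infected
Step 1: +2 new -> 3 infected
Step 2: +3 new -> 6 infected
Step 3: +4 new -> 10 infected
Step 4: +5 new -> 15 infected
Step 5: +6 new -> 21 infected
Step 6: +6 new -> 27 infected
Step 7: +6 new -> 33 infected
Step 8: +7 new -> 40 infected
Step 9: +4 new -> 44 infected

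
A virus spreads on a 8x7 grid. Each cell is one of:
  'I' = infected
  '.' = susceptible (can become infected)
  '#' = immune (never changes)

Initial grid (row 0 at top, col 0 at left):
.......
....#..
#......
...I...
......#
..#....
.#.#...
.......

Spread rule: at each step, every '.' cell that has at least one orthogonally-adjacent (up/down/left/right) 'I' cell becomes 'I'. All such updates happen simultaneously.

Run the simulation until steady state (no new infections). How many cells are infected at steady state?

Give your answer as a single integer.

Answer: 50

Derivation:
Step 0 (initial): 1 infected
Step 1: +4 new -> 5 infected
Step 2: +8 new -> 13 infected
Step 3: +9 new -> 22 infected
Step 4: +9 new -> 31 infected
Step 5: +8 new -> 39 infected
Step 6: +6 new -> 45 infected
Step 7: +3 new -> 48 infected
Step 8: +2 new -> 50 infected
Step 9: +0 new -> 50 infected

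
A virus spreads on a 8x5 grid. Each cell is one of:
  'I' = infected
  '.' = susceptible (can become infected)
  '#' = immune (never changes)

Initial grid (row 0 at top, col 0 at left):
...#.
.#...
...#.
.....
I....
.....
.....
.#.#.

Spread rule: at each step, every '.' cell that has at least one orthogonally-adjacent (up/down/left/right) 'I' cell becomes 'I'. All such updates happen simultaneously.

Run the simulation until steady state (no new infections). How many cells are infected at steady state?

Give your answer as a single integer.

Step 0 (initial): 1 infected
Step 1: +3 new -> 4 infected
Step 2: +5 new -> 9 infected
Step 3: +7 new -> 16 infected
Step 4: +6 new -> 22 infected
Step 5: +6 new -> 28 infected
Step 6: +4 new -> 32 infected
Step 7: +2 new -> 34 infected
Step 8: +1 new -> 35 infected
Step 9: +0 new -> 35 infected

Answer: 35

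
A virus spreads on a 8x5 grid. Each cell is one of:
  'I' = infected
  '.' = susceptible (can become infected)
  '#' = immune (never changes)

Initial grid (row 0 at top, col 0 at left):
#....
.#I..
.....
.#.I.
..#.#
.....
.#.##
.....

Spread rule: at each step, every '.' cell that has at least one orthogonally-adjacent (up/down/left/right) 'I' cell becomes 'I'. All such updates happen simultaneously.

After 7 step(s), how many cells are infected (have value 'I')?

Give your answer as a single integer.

Answer: 32

Derivation:
Step 0 (initial): 2 infected
Step 1: +7 new -> 9 infected
Step 2: +6 new -> 15 infected
Step 3: +4 new -> 19 infected
Step 4: +4 new -> 23 infected
Step 5: +4 new -> 27 infected
Step 6: +3 new -> 30 infected
Step 7: +2 new -> 32 infected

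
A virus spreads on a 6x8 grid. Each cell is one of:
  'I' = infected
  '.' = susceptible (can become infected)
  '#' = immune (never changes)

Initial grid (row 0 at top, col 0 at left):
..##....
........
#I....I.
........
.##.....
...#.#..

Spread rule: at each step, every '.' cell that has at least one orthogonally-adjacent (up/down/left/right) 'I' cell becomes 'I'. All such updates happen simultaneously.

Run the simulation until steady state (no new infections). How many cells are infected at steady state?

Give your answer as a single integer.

Step 0 (initial): 2 infected
Step 1: +7 new -> 9 infected
Step 2: +13 new -> 22 infected
Step 3: +11 new -> 33 infected
Step 4: +5 new -> 38 infected
Step 5: +2 new -> 40 infected
Step 6: +1 new -> 41 infected
Step 7: +0 new -> 41 infected

Answer: 41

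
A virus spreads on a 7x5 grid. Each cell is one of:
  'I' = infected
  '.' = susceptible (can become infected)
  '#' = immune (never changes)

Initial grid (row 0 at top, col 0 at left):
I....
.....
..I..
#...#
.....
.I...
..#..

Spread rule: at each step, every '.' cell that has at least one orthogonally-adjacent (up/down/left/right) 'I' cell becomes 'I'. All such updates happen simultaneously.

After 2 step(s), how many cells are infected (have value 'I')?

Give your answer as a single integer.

Answer: 24

Derivation:
Step 0 (initial): 3 infected
Step 1: +10 new -> 13 infected
Step 2: +11 new -> 24 infected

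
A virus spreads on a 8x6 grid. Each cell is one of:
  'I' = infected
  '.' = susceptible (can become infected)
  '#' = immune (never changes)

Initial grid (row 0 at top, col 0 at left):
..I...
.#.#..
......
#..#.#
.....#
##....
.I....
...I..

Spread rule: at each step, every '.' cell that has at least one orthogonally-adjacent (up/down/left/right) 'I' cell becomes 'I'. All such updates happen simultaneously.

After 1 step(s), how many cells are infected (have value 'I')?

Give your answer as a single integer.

Step 0 (initial): 3 infected
Step 1: +9 new -> 12 infected

Answer: 12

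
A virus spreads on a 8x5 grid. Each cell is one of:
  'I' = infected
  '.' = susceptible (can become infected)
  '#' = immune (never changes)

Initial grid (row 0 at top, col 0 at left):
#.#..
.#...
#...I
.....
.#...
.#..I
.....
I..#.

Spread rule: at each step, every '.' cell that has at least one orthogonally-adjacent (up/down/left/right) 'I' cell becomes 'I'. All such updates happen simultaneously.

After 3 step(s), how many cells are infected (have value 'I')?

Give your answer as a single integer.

Answer: 29

Derivation:
Step 0 (initial): 3 infected
Step 1: +8 new -> 11 infected
Step 2: +11 new -> 22 infected
Step 3: +7 new -> 29 infected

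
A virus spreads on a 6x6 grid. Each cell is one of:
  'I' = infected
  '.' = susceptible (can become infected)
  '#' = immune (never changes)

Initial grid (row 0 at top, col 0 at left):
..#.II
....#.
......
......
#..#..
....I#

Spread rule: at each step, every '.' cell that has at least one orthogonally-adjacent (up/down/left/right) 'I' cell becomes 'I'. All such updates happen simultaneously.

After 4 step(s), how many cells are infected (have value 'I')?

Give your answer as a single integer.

Step 0 (initial): 3 infected
Step 1: +4 new -> 7 infected
Step 2: +5 new -> 12 infected
Step 3: +7 new -> 19 infected
Step 4: +5 new -> 24 infected

Answer: 24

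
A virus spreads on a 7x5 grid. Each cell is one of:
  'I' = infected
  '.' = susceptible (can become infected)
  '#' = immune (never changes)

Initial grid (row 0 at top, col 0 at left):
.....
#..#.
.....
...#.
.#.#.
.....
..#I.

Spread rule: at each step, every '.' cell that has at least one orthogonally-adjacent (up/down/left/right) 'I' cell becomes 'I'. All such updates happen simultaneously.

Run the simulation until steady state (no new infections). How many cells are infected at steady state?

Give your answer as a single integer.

Answer: 29

Derivation:
Step 0 (initial): 1 infected
Step 1: +2 new -> 3 infected
Step 2: +2 new -> 5 infected
Step 3: +3 new -> 8 infected
Step 4: +4 new -> 12 infected
Step 5: +5 new -> 17 infected
Step 6: +5 new -> 22 infected
Step 7: +4 new -> 26 infected
Step 8: +2 new -> 28 infected
Step 9: +1 new -> 29 infected
Step 10: +0 new -> 29 infected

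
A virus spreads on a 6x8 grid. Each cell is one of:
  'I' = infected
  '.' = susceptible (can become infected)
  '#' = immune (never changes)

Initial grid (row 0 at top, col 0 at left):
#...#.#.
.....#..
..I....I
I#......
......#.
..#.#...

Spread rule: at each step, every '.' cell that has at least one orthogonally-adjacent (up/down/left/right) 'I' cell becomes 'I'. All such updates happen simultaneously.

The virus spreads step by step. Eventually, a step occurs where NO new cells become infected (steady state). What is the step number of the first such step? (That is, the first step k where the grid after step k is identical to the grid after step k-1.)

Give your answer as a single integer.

Step 0 (initial): 3 infected
Step 1: +9 new -> 12 infected
Step 2: +14 new -> 26 infected
Step 3: +8 new -> 34 infected
Step 4: +4 new -> 38 infected
Step 5: +1 new -> 39 infected
Step 6: +0 new -> 39 infected

Answer: 6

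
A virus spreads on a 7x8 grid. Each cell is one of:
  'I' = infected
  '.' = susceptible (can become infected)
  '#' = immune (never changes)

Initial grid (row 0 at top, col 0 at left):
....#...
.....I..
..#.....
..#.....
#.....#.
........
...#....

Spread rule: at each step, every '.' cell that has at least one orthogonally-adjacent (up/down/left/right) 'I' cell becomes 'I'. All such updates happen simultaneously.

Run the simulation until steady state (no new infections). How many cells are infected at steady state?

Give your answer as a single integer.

Answer: 50

Derivation:
Step 0 (initial): 1 infected
Step 1: +4 new -> 5 infected
Step 2: +6 new -> 11 infected
Step 3: +8 new -> 19 infected
Step 4: +6 new -> 25 infected
Step 5: +8 new -> 33 infected
Step 6: +8 new -> 41 infected
Step 7: +4 new -> 45 infected
Step 8: +2 new -> 47 infected
Step 9: +2 new -> 49 infected
Step 10: +1 new -> 50 infected
Step 11: +0 new -> 50 infected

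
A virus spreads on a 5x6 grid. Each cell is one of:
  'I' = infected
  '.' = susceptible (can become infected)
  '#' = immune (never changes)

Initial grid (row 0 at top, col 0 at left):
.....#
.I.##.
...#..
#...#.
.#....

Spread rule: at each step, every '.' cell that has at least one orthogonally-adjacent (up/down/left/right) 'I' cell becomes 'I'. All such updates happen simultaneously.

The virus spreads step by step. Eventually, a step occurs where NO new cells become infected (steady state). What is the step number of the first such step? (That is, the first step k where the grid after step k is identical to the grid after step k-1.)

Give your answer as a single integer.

Answer: 11

Derivation:
Step 0 (initial): 1 infected
Step 1: +4 new -> 5 infected
Step 2: +5 new -> 10 infected
Step 3: +2 new -> 12 infected
Step 4: +3 new -> 15 infected
Step 5: +1 new -> 16 infected
Step 6: +1 new -> 17 infected
Step 7: +1 new -> 18 infected
Step 8: +1 new -> 19 infected
Step 9: +1 new -> 20 infected
Step 10: +2 new -> 22 infected
Step 11: +0 new -> 22 infected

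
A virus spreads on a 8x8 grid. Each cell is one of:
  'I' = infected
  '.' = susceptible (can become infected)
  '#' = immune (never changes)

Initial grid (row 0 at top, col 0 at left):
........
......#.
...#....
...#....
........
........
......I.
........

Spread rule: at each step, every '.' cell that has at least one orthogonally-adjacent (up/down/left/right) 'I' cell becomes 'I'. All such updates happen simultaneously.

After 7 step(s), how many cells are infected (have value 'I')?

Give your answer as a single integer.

Answer: 45

Derivation:
Step 0 (initial): 1 infected
Step 1: +4 new -> 5 infected
Step 2: +6 new -> 11 infected
Step 3: +6 new -> 17 infected
Step 4: +7 new -> 24 infected
Step 5: +7 new -> 31 infected
Step 6: +7 new -> 38 infected
Step 7: +7 new -> 45 infected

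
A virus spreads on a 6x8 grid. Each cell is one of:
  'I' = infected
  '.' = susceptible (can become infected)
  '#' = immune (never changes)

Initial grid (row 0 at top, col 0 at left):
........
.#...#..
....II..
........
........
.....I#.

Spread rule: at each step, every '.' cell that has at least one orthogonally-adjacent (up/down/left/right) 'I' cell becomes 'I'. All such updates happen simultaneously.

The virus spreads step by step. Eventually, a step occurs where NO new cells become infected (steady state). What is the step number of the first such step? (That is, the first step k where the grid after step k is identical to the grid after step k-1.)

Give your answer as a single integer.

Step 0 (initial): 3 infected
Step 1: +7 new -> 10 infected
Step 2: +10 new -> 20 infected
Step 3: +11 new -> 31 infected
Step 4: +7 new -> 38 infected
Step 5: +5 new -> 43 infected
Step 6: +2 new -> 45 infected
Step 7: +0 new -> 45 infected

Answer: 7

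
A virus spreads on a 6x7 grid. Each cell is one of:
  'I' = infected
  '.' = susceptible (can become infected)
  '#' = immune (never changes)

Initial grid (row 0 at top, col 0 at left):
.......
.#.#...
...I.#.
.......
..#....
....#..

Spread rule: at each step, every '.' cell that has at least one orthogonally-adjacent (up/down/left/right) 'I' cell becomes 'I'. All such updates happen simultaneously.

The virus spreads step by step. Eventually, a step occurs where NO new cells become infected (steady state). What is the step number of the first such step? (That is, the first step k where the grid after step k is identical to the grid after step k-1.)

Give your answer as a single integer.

Step 0 (initial): 1 infected
Step 1: +3 new -> 4 infected
Step 2: +6 new -> 10 infected
Step 3: +8 new -> 18 infected
Step 4: +10 new -> 28 infected
Step 5: +7 new -> 35 infected
Step 6: +2 new -> 37 infected
Step 7: +0 new -> 37 infected

Answer: 7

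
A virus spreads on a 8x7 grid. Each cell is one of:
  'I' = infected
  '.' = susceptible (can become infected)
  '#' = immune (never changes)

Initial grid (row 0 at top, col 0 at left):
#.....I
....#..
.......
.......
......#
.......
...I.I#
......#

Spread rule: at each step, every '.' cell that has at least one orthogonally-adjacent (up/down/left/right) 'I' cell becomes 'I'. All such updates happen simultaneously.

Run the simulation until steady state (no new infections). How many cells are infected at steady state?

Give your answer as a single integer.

Answer: 51

Derivation:
Step 0 (initial): 3 infected
Step 1: +8 new -> 11 infected
Step 2: +11 new -> 22 infected
Step 3: +10 new -> 32 infected
Step 4: +9 new -> 41 infected
Step 5: +5 new -> 46 infected
Step 6: +3 new -> 49 infected
Step 7: +2 new -> 51 infected
Step 8: +0 new -> 51 infected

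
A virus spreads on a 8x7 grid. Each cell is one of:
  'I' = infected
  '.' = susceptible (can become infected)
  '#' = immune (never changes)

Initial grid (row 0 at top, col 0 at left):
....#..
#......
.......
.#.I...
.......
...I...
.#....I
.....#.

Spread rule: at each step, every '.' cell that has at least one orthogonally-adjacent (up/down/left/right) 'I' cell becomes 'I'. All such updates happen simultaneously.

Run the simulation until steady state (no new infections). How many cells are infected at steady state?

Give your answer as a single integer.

Answer: 51

Derivation:
Step 0 (initial): 3 infected
Step 1: +10 new -> 13 infected
Step 2: +12 new -> 25 infected
Step 3: +11 new -> 36 infected
Step 4: +8 new -> 44 infected
Step 5: +5 new -> 49 infected
Step 6: +2 new -> 51 infected
Step 7: +0 new -> 51 infected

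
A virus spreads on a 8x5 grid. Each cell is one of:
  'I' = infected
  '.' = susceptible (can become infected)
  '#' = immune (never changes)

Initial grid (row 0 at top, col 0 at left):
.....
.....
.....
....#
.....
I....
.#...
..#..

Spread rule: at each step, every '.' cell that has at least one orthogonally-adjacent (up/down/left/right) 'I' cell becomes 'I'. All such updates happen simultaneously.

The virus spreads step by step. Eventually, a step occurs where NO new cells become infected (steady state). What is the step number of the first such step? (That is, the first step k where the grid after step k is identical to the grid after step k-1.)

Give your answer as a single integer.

Step 0 (initial): 1 infected
Step 1: +3 new -> 4 infected
Step 2: +4 new -> 8 infected
Step 3: +6 new -> 14 infected
Step 4: +6 new -> 20 infected
Step 5: +7 new -> 27 infected
Step 6: +4 new -> 31 infected
Step 7: +3 new -> 34 infected
Step 8: +2 new -> 36 infected
Step 9: +1 new -> 37 infected
Step 10: +0 new -> 37 infected

Answer: 10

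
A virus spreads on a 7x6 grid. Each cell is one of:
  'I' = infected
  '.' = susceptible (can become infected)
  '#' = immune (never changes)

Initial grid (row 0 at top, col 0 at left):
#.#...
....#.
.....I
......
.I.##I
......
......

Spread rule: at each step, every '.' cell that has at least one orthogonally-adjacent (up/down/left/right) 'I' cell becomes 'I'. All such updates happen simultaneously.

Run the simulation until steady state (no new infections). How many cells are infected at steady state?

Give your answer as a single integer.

Answer: 37

Derivation:
Step 0 (initial): 3 infected
Step 1: +8 new -> 11 infected
Step 2: +11 new -> 22 infected
Step 3: +10 new -> 32 infected
Step 4: +5 new -> 37 infected
Step 5: +0 new -> 37 infected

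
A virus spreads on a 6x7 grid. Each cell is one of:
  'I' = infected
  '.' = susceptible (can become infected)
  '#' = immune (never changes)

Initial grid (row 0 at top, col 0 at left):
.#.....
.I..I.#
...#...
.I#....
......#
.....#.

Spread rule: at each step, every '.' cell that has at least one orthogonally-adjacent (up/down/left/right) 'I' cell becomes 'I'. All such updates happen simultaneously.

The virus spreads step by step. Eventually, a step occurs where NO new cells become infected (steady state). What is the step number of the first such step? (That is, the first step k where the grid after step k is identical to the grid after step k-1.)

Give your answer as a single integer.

Answer: 5

Derivation:
Step 0 (initial): 3 infected
Step 1: +9 new -> 12 infected
Step 2: +11 new -> 23 infected
Step 3: +8 new -> 31 infected
Step 4: +4 new -> 35 infected
Step 5: +0 new -> 35 infected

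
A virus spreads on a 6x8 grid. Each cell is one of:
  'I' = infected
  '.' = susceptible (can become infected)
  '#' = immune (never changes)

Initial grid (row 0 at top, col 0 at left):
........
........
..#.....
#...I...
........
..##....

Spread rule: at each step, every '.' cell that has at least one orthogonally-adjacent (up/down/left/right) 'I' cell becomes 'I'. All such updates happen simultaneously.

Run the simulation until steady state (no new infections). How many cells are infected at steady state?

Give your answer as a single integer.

Step 0 (initial): 1 infected
Step 1: +4 new -> 5 infected
Step 2: +8 new -> 13 infected
Step 3: +9 new -> 22 infected
Step 4: +9 new -> 31 infected
Step 5: +8 new -> 39 infected
Step 6: +4 new -> 43 infected
Step 7: +1 new -> 44 infected
Step 8: +0 new -> 44 infected

Answer: 44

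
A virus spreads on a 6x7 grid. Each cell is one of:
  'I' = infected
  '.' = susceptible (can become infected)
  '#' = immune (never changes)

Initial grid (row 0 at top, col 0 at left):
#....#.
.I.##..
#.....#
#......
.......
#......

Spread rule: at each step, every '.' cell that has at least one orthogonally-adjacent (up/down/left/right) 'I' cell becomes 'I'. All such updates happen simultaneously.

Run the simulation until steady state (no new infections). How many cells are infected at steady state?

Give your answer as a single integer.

Step 0 (initial): 1 infected
Step 1: +4 new -> 5 infected
Step 2: +3 new -> 8 infected
Step 3: +4 new -> 12 infected
Step 4: +6 new -> 18 infected
Step 5: +4 new -> 22 infected
Step 6: +4 new -> 26 infected
Step 7: +4 new -> 30 infected
Step 8: +3 new -> 33 infected
Step 9: +1 new -> 34 infected
Step 10: +0 new -> 34 infected

Answer: 34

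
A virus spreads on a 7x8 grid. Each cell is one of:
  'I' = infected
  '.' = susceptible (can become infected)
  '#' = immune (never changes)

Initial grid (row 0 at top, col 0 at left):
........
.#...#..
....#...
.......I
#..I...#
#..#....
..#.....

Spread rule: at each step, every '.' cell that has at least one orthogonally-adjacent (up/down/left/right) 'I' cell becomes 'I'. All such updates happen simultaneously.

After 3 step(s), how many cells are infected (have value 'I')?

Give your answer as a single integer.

Answer: 28

Derivation:
Step 0 (initial): 2 infected
Step 1: +5 new -> 7 infected
Step 2: +11 new -> 18 infected
Step 3: +10 new -> 28 infected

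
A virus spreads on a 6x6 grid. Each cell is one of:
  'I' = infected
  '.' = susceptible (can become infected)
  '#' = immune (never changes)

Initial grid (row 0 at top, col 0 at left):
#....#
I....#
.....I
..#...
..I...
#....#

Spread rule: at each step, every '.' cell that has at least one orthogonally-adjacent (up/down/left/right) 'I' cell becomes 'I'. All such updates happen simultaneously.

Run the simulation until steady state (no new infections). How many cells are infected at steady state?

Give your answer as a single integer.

Answer: 30

Derivation:
Step 0 (initial): 3 infected
Step 1: +7 new -> 10 infected
Step 2: +14 new -> 24 infected
Step 3: +5 new -> 29 infected
Step 4: +1 new -> 30 infected
Step 5: +0 new -> 30 infected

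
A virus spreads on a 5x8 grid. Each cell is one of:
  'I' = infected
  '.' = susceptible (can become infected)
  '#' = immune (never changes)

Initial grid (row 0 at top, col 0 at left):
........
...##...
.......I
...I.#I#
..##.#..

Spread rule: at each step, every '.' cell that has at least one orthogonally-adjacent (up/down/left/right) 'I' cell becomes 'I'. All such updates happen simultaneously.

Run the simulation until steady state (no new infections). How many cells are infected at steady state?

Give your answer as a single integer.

Answer: 33

Derivation:
Step 0 (initial): 3 infected
Step 1: +6 new -> 9 infected
Step 2: +8 new -> 17 infected
Step 3: +6 new -> 23 infected
Step 4: +5 new -> 28 infected
Step 5: +4 new -> 32 infected
Step 6: +1 new -> 33 infected
Step 7: +0 new -> 33 infected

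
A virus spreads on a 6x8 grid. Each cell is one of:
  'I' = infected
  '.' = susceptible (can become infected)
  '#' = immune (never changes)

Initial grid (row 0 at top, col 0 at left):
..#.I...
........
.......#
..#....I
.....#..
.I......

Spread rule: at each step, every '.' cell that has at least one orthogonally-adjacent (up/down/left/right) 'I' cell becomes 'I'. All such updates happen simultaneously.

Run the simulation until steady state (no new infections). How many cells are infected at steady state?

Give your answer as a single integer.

Step 0 (initial): 3 infected
Step 1: +8 new -> 11 infected
Step 2: +12 new -> 23 infected
Step 3: +11 new -> 34 infected
Step 4: +7 new -> 41 infected
Step 5: +2 new -> 43 infected
Step 6: +1 new -> 44 infected
Step 7: +0 new -> 44 infected

Answer: 44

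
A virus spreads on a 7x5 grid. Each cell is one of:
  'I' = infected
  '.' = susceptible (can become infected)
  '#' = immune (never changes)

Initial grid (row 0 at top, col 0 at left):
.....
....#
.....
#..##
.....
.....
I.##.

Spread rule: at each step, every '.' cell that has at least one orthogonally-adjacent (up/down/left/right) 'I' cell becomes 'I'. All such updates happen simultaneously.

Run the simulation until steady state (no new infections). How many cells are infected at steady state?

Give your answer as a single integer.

Step 0 (initial): 1 infected
Step 1: +2 new -> 3 infected
Step 2: +2 new -> 5 infected
Step 3: +2 new -> 7 infected
Step 4: +3 new -> 10 infected
Step 5: +4 new -> 14 infected
Step 6: +5 new -> 19 infected
Step 7: +4 new -> 23 infected
Step 8: +4 new -> 27 infected
Step 9: +1 new -> 28 infected
Step 10: +1 new -> 29 infected
Step 11: +0 new -> 29 infected

Answer: 29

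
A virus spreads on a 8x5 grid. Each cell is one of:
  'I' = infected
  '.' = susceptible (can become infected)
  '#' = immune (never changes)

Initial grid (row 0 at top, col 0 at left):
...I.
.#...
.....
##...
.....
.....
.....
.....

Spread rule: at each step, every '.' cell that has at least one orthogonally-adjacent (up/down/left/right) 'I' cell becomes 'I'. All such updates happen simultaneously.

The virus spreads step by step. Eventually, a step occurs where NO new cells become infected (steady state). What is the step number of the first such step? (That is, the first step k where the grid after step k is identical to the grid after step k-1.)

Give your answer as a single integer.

Step 0 (initial): 1 infected
Step 1: +3 new -> 4 infected
Step 2: +4 new -> 8 infected
Step 3: +4 new -> 12 infected
Step 4: +5 new -> 17 infected
Step 5: +4 new -> 21 infected
Step 6: +4 new -> 25 infected
Step 7: +5 new -> 30 infected
Step 8: +4 new -> 34 infected
Step 9: +2 new -> 36 infected
Step 10: +1 new -> 37 infected
Step 11: +0 new -> 37 infected

Answer: 11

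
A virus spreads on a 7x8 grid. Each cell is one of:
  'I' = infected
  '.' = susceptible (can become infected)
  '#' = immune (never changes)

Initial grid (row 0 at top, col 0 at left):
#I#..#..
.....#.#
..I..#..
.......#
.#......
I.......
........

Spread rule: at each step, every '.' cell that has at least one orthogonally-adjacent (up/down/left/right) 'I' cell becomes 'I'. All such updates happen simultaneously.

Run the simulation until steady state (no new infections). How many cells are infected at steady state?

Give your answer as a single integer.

Step 0 (initial): 3 infected
Step 1: +8 new -> 11 infected
Step 2: +10 new -> 21 infected
Step 3: +6 new -> 27 infected
Step 4: +5 new -> 32 infected
Step 5: +4 new -> 36 infected
Step 6: +4 new -> 40 infected
Step 7: +5 new -> 45 infected
Step 8: +2 new -> 47 infected
Step 9: +1 new -> 48 infected
Step 10: +0 new -> 48 infected

Answer: 48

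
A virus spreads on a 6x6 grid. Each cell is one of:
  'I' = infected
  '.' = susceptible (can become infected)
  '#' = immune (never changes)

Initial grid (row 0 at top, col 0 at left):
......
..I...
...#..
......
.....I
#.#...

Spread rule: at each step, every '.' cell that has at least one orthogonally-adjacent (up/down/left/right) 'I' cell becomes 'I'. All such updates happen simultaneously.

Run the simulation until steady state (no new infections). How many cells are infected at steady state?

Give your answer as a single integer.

Step 0 (initial): 2 infected
Step 1: +7 new -> 9 infected
Step 2: +10 new -> 19 infected
Step 3: +9 new -> 28 infected
Step 4: +3 new -> 31 infected
Step 5: +2 new -> 33 infected
Step 6: +0 new -> 33 infected

Answer: 33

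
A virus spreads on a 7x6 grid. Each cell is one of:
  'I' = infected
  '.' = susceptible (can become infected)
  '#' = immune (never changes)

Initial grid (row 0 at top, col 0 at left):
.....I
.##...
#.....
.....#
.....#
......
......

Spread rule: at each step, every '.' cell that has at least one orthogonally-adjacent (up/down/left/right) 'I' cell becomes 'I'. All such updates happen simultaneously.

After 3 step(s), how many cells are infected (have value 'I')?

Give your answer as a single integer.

Answer: 9

Derivation:
Step 0 (initial): 1 infected
Step 1: +2 new -> 3 infected
Step 2: +3 new -> 6 infected
Step 3: +3 new -> 9 infected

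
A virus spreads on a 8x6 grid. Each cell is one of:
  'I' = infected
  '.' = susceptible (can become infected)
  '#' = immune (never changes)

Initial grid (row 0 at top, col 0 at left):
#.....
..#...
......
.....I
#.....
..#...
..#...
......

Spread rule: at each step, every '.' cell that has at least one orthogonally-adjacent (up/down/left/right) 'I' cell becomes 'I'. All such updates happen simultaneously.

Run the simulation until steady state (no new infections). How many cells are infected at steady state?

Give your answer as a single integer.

Step 0 (initial): 1 infected
Step 1: +3 new -> 4 infected
Step 2: +5 new -> 9 infected
Step 3: +7 new -> 16 infected
Step 4: +8 new -> 24 infected
Step 5: +6 new -> 30 infected
Step 6: +5 new -> 35 infected
Step 7: +5 new -> 40 infected
Step 8: +2 new -> 42 infected
Step 9: +1 new -> 43 infected
Step 10: +0 new -> 43 infected

Answer: 43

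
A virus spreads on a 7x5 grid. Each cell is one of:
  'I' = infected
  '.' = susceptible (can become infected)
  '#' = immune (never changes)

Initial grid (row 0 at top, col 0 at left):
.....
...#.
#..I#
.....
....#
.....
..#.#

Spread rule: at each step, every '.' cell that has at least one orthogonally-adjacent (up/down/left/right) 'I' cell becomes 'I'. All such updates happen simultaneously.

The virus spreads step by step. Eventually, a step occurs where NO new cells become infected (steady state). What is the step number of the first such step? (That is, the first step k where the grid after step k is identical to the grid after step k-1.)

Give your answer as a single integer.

Step 0 (initial): 1 infected
Step 1: +2 new -> 3 infected
Step 2: +5 new -> 8 infected
Step 3: +5 new -> 13 infected
Step 4: +8 new -> 21 infected
Step 5: +4 new -> 25 infected
Step 6: +3 new -> 28 infected
Step 7: +1 new -> 29 infected
Step 8: +0 new -> 29 infected

Answer: 8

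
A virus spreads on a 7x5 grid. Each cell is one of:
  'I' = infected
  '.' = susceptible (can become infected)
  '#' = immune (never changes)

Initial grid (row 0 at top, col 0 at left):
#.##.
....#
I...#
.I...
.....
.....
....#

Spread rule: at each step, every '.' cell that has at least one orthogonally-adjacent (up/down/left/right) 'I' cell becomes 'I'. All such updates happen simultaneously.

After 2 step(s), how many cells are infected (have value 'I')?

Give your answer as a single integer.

Step 0 (initial): 2 infected
Step 1: +5 new -> 7 infected
Step 2: +6 new -> 13 infected

Answer: 13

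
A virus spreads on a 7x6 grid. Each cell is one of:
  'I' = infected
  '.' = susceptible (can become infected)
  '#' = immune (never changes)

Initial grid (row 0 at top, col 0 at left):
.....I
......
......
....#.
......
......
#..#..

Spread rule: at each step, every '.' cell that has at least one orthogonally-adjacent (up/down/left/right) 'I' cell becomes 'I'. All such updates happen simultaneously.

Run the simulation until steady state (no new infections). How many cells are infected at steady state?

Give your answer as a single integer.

Step 0 (initial): 1 infected
Step 1: +2 new -> 3 infected
Step 2: +3 new -> 6 infected
Step 3: +4 new -> 10 infected
Step 4: +4 new -> 14 infected
Step 5: +6 new -> 20 infected
Step 6: +6 new -> 26 infected
Step 7: +5 new -> 31 infected
Step 8: +3 new -> 34 infected
Step 9: +3 new -> 37 infected
Step 10: +2 new -> 39 infected
Step 11: +0 new -> 39 infected

Answer: 39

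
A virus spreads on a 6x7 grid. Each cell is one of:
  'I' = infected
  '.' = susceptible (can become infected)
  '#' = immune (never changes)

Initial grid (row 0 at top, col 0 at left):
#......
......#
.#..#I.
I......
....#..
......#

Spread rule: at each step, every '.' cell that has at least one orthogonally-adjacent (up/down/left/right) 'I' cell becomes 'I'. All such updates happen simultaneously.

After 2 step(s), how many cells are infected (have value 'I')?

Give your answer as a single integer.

Answer: 17

Derivation:
Step 0 (initial): 2 infected
Step 1: +6 new -> 8 infected
Step 2: +9 new -> 17 infected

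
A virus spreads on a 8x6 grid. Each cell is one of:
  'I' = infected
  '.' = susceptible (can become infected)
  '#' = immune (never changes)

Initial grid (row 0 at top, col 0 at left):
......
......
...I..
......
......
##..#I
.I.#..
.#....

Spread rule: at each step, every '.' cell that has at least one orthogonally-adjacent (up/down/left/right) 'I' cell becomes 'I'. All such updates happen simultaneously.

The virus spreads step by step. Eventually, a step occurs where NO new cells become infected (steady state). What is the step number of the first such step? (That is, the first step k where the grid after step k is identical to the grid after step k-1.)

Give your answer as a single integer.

Answer: 6

Derivation:
Step 0 (initial): 3 infected
Step 1: +8 new -> 11 infected
Step 2: +15 new -> 26 infected
Step 3: +10 new -> 36 infected
Step 4: +5 new -> 41 infected
Step 5: +2 new -> 43 infected
Step 6: +0 new -> 43 infected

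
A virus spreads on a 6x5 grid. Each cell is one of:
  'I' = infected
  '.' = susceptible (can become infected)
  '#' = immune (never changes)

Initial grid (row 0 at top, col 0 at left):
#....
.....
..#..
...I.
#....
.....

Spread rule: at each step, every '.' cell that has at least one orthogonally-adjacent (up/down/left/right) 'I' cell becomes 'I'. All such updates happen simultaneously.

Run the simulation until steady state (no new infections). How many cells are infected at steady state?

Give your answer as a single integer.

Answer: 27

Derivation:
Step 0 (initial): 1 infected
Step 1: +4 new -> 5 infected
Step 2: +6 new -> 11 infected
Step 3: +8 new -> 19 infected
Step 4: +5 new -> 24 infected
Step 5: +3 new -> 27 infected
Step 6: +0 new -> 27 infected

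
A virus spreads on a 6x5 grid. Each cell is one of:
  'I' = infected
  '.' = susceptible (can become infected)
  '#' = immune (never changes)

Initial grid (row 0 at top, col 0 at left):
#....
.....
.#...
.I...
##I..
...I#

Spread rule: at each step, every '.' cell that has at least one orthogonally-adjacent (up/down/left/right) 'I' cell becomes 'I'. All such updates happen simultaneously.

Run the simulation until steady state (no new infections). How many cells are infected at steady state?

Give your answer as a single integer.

Answer: 25

Derivation:
Step 0 (initial): 3 infected
Step 1: +4 new -> 7 infected
Step 2: +5 new -> 12 infected
Step 3: +5 new -> 17 infected
Step 4: +4 new -> 21 infected
Step 5: +3 new -> 24 infected
Step 6: +1 new -> 25 infected
Step 7: +0 new -> 25 infected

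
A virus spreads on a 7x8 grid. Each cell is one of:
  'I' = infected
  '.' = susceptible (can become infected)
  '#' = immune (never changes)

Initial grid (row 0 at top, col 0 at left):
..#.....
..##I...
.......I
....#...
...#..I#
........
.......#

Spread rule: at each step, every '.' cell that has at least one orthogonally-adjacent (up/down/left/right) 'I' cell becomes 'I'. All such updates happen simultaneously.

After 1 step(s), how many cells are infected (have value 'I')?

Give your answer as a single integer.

Step 0 (initial): 3 infected
Step 1: +9 new -> 12 infected

Answer: 12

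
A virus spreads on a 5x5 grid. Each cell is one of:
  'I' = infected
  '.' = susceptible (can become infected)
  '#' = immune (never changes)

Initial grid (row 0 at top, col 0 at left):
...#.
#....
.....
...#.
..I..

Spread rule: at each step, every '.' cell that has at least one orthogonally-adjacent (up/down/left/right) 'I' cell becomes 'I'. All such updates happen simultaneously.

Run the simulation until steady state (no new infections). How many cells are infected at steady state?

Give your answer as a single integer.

Step 0 (initial): 1 infected
Step 1: +3 new -> 4 infected
Step 2: +4 new -> 8 infected
Step 3: +5 new -> 13 infected
Step 4: +5 new -> 18 infected
Step 5: +2 new -> 20 infected
Step 6: +2 new -> 22 infected
Step 7: +0 new -> 22 infected

Answer: 22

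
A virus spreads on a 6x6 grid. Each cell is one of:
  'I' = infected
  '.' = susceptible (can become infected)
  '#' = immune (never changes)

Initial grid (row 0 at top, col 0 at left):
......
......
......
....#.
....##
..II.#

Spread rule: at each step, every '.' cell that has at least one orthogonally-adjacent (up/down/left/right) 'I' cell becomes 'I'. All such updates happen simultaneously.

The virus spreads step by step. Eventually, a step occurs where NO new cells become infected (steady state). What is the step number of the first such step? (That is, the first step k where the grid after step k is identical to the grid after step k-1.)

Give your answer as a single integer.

Step 0 (initial): 2 infected
Step 1: +4 new -> 6 infected
Step 2: +4 new -> 10 infected
Step 3: +4 new -> 14 infected
Step 4: +5 new -> 19 infected
Step 5: +6 new -> 25 infected
Step 6: +5 new -> 30 infected
Step 7: +2 new -> 32 infected
Step 8: +0 new -> 32 infected

Answer: 8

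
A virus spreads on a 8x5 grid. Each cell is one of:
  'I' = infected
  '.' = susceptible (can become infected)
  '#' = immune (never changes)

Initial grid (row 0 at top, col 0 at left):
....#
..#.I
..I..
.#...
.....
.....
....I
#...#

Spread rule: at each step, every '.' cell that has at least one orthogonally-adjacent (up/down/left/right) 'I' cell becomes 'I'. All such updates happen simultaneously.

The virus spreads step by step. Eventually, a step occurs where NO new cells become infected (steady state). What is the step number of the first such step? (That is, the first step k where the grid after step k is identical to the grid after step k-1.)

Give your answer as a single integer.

Step 0 (initial): 3 infected
Step 1: +7 new -> 10 infected
Step 2: +10 new -> 20 infected
Step 3: +9 new -> 29 infected
Step 4: +5 new -> 34 infected
Step 5: +1 new -> 35 infected
Step 6: +0 new -> 35 infected

Answer: 6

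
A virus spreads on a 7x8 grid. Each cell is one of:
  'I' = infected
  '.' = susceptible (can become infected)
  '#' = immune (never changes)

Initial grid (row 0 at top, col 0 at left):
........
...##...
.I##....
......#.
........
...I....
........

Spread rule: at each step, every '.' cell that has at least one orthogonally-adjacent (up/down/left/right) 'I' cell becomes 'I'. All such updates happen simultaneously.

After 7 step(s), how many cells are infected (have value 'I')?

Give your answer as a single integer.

Step 0 (initial): 2 infected
Step 1: +7 new -> 9 infected
Step 2: +13 new -> 22 infected
Step 3: +9 new -> 31 infected
Step 4: +7 new -> 38 infected
Step 5: +4 new -> 42 infected
Step 6: +4 new -> 46 infected
Step 7: +3 new -> 49 infected

Answer: 49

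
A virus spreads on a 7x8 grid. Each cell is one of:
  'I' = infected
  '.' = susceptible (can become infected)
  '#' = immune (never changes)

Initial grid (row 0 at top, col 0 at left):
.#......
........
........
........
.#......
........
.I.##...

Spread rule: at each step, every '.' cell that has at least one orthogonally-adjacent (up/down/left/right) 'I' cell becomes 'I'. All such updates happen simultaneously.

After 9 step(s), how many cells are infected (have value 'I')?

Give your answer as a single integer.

Step 0 (initial): 1 infected
Step 1: +3 new -> 4 infected
Step 2: +2 new -> 6 infected
Step 3: +3 new -> 9 infected
Step 4: +4 new -> 13 infected
Step 5: +6 new -> 19 infected
Step 6: +8 new -> 27 infected
Step 7: +9 new -> 36 infected
Step 8: +6 new -> 42 infected
Step 9: +4 new -> 46 infected

Answer: 46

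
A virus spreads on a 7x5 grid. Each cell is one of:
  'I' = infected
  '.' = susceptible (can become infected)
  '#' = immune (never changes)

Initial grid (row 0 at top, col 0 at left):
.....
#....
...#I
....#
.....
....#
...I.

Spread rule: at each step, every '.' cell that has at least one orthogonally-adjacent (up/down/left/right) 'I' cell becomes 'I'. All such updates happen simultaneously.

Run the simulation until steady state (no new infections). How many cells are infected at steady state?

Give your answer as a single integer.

Step 0 (initial): 2 infected
Step 1: +4 new -> 6 infected
Step 2: +5 new -> 11 infected
Step 3: +7 new -> 18 infected
Step 4: +6 new -> 24 infected
Step 5: +4 new -> 28 infected
Step 6: +3 new -> 31 infected
Step 7: +0 new -> 31 infected

Answer: 31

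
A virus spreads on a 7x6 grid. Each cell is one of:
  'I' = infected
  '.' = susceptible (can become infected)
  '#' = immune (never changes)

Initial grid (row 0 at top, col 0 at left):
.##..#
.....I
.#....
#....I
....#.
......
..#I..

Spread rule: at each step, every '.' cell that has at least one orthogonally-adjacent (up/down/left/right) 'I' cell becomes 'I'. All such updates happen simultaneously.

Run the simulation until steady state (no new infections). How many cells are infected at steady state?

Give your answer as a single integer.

Answer: 35

Derivation:
Step 0 (initial): 3 infected
Step 1: +6 new -> 9 infected
Step 2: +9 new -> 18 infected
Step 3: +6 new -> 24 infected
Step 4: +6 new -> 30 infected
Step 5: +3 new -> 33 infected
Step 6: +2 new -> 35 infected
Step 7: +0 new -> 35 infected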